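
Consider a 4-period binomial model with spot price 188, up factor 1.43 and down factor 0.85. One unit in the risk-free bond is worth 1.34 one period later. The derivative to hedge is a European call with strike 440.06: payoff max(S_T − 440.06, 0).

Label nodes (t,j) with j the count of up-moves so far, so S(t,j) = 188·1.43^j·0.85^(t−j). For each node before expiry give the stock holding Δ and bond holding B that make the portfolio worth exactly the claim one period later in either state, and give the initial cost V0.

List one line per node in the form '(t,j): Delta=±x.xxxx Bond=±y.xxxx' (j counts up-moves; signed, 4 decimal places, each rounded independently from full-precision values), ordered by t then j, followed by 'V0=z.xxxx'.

The replicating-portfolio and risk-neutral prices coincide; use p* = (1.34−0.85)/(1.43−0.85) = 0.8448 for the latter.
Payoff layer (t=4): V(4,0)=0.0000, V(4,1)=0.0000, V(4,2)=0.0000, V(4,3)=27.2283, V(4,4)=346.0838
(3,0): S=115.4555. Δ = (V_up−V_dn)/(S_up−S_dn) = (0.0000−0.0000)/(165.1014−98.1372) = 0.0000. V = [p*·0.0000 + (1−p*)·0.0000]/1.34 = 0.0000. B = V − Δ·S = 0.0000.
(3,1): S=194.2369. Δ = (V_up−V_dn)/(S_up−S_dn) = (0.0000−0.0000)/(277.7588−165.1014) = 0.0000. V = [p*·0.0000 + (1−p*)·0.0000]/1.34 = 0.0000. B = V − Δ·S = 0.0000.
(3,2): S=326.7750. Δ = (V_up−V_dn)/(S_up−S_dn) = (27.2283−0.0000)/(467.2883−277.7588) = 0.1437. V = [p*·27.2283 + (1−p*)·0.0000]/1.34 = 17.1666. B = V − Δ·S = -29.7787.
(3,3): S=549.7509. Δ = (V_up−V_dn)/(S_up−S_dn) = (346.0838−27.2283)/(786.1438−467.2883) = 1.0000. V = [p*·346.0838 + (1−p*)·27.2283]/1.34 = 221.3479. B = V − Δ·S = -328.4030.
(2,0): S=135.8300. Δ = (V_up−V_dn)/(S_up−S_dn) = (0.0000−0.0000)/(194.2369−115.4555) = 0.0000. V = [p*·0.0000 + (1−p*)·0.0000]/1.34 = 0.0000. B = V − Δ·S = 0.0000.
(2,1): S=228.5140. Δ = (V_up−V_dn)/(S_up−S_dn) = (17.1666−0.0000)/(326.7750−194.2369) = 0.1295. V = [p*·17.1666 + (1−p*)·0.0000]/1.34 = 10.8230. B = V − Δ·S = -18.7746.
(2,2): S=384.4412. Δ = (V_up−V_dn)/(S_up−S_dn) = (221.3479−17.1666)/(549.7509−326.7750) = 0.9157. V = [p*·221.3479 + (1−p*)·17.1666]/1.34 = 141.5408. B = V − Δ·S = -210.4961.
(1,0): S=159.8000. Δ = (V_up−V_dn)/(S_up−S_dn) = (10.8230−0.0000)/(228.5140−135.8300) = 0.1168. V = [p*·10.8230 + (1−p*)·0.0000]/1.34 = 6.8235. B = V − Δ·S = -11.8368.
(1,1): S=268.8400. Δ = (V_up−V_dn)/(S_up−S_dn) = (141.5408−10.8230)/(384.4412−228.5140) = 0.8383. V = [p*·141.5408 + (1−p*)·10.8230]/1.34 = 90.4903. B = V − Δ·S = -134.8852.
(0,0): S=188.0000. Δ = (V_up−V_dn)/(S_up−S_dn) = (90.4903−6.8235)/(268.8400−159.8000) = 0.7673. V = [p*·90.4903 + (1−p*)·6.8235]/1.34 = 57.8414. B = V − Δ·S = -86.4116.
Self-financing check: at every node Δ·S+B equals the discounted successor values.

(0,0): Delta=0.7673 Bond=-86.4116
(1,0): Delta=0.1168 Bond=-11.8368
(1,1): Delta=0.8383 Bond=-134.8852
(2,0): Delta=0.0000 Bond=0.0000
(2,1): Delta=0.1295 Bond=-18.7746
(2,2): Delta=0.9157 Bond=-210.4961
(3,0): Delta=0.0000 Bond=0.0000
(3,1): Delta=0.0000 Bond=0.0000
(3,2): Delta=0.1437 Bond=-29.7787
(3,3): Delta=1.0000 Bond=-328.4030
V0=57.8414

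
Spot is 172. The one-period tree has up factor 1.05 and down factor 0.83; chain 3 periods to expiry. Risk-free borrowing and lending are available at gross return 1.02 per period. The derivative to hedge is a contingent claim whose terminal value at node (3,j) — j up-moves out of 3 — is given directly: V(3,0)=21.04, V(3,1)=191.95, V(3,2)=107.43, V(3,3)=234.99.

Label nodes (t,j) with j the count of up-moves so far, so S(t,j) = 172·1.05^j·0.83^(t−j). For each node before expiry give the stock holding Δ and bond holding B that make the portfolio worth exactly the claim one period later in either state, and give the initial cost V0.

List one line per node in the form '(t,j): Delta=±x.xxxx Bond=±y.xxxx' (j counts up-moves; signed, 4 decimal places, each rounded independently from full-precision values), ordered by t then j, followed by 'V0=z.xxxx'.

The replicating-portfolio and risk-neutral prices coincide; use p* = (1.02−0.83)/(1.05−0.83) = 0.8636 for the latter.
Terminal values V(3,·): V(3,0)=21.0400, V(3,1)=191.9500, V(3,2)=107.4300, V(3,3)=234.9900
(2,0): S=118.4908. Δ = (V_up−V_dn)/(S_up−S_dn) = (191.9500−21.0400)/(124.4153−98.3474) = 6.5563. V = [p*·191.9500 + (1−p*)·21.0400]/1.02 = 165.3373. B = V − Δ·S = -611.5263.
(2,1): S=149.8980. Δ = (V_up−V_dn)/(S_up−S_dn) = (107.4300−191.9500)/(157.3929−124.4153) = -2.5630. V = [p*·107.4300 + (1−p*)·191.9500]/1.02 = 116.6230. B = V − Δ·S = 500.8048.
(2,2): S=189.6300. Δ = (V_up−V_dn)/(S_up−S_dn) = (234.9900−107.4300)/(199.1115−157.3929) = 3.0576. V = [p*·234.9900 + (1−p*)·107.4300]/1.02 = 213.3289. B = V − Δ·S = -366.4893.
(1,0): S=142.7600. Δ = (V_up−V_dn)/(S_up−S_dn) = (116.6230−165.3373)/(149.8980−118.4908) = -1.5511. V = [p*·116.6230 + (1−p*)·165.3373]/1.02 = 120.8489. B = V − Δ·S = 342.2777.
(1,1): S=180.6000. Δ = (V_up−V_dn)/(S_up−S_dn) = (213.3289−116.6230)/(189.6300−149.8980) = 2.4340. V = [p*·213.3289 + (1−p*)·116.6230]/1.02 = 196.2174. B = V − Δ·S = -243.3548.
(0,0): S=172.0000. Δ = (V_up−V_dn)/(S_up−S_dn) = (196.2174−120.8489)/(180.6000−142.7600) = 1.9918. V = [p*·196.2174 + (1−p*)·120.8489]/1.02 = 182.2940. B = V − Δ·S = -160.2900.
The time-0 hedge costs 182.2940, which is the no-arbitrage price.

(0,0): Delta=1.9918 Bond=-160.2900
(1,0): Delta=-1.5511 Bond=342.2777
(1,1): Delta=2.4340 Bond=-243.3548
(2,0): Delta=6.5563 Bond=-611.5263
(2,1): Delta=-2.5630 Bond=500.8048
(2,2): Delta=3.0576 Bond=-366.4893
V0=182.2940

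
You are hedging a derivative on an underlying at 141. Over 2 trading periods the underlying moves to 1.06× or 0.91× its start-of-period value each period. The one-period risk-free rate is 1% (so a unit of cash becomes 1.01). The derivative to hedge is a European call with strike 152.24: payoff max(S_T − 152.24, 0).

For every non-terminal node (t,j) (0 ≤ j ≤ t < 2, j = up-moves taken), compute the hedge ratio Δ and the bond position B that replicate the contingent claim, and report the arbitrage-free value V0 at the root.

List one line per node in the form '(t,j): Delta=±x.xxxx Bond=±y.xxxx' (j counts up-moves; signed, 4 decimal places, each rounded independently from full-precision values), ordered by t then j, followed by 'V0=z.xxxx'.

No-arbitrage ⇒ martingale measure with p* = (R−d)/(u−d) = 0.6667.
Terminal payoffs: V(2,0)=0.0000, V(2,1)=0.0000, V(2,2)=6.1876
(1,0): S=128.3100. Δ = (V_up−V_dn)/(S_up−S_dn) = (0.0000−0.0000)/(136.0086−116.7621) = 0.0000. V = [p*·0.0000 + (1−p*)·0.0000]/1.01 = 0.0000. B = V − Δ·S = 0.0000.
(1,1): S=149.4600. Δ = (V_up−V_dn)/(S_up−S_dn) = (6.1876−0.0000)/(158.4276−136.0086) = 0.2760. V = [p*·6.1876 + (1−p*)·0.0000]/1.01 = 4.0842. B = V − Δ·S = -37.1664.
(0,0): S=141.0000. Δ = (V_up−V_dn)/(S_up−S_dn) = (4.0842−0.0000)/(149.4600−128.3100) = 0.1931. V = [p*·4.0842 + (1−p*)·0.0000]/1.01 = 2.6959. B = V − Δ·S = -24.5323.
Each (Δ,B) replicates both successor values, so the strategy is self-financing and V0 is arbitrage-free.

(0,0): Delta=0.1931 Bond=-24.5323
(1,0): Delta=0.0000 Bond=0.0000
(1,1): Delta=0.2760 Bond=-37.1664
V0=2.6959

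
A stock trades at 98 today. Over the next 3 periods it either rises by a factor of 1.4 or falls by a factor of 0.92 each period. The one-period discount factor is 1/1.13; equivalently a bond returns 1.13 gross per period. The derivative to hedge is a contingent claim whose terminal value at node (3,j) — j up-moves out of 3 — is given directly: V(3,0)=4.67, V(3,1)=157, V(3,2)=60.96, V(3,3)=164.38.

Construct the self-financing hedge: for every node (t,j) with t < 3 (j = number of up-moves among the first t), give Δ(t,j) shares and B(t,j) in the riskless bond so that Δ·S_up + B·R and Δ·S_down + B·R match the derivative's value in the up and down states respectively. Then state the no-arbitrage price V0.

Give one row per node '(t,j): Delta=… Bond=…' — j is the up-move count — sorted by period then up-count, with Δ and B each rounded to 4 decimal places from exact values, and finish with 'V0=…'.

(0,0): Delta=0.3450 Bond=35.1368
(1,0): Delta=0.8930 Bond=-9.6976
(1,1): Delta=-0.1179 Bond=103.2216
(2,0): Delta=3.8260 Bond=-254.2441
(2,1): Delta=-1.5851 Bond=301.8378
(2,2): Delta=1.1217 Bond=-121.4705
V0=68.9487

Since d<R<u, set p* = (R−d)/(u−d) = 0.4375; price each node as the discounted p*-expectation of its children.
Payoff layer (t=3): V(3,0)=4.6700, V(3,1)=157.0000, V(3,2)=60.9600, V(3,3)=164.3800
  t=2,j=0: stock 82.9472 → up 116.1261 (V=157.0000), down 76.3114 (V=4.6700). Price 63.1101; hedge Δ=3.8260, bond B=-254.2441.
  t=2,j=1: stock 126.2240 → up 176.7136 (V=60.9600), down 116.1261 (V=157.0000). Price 101.7544; hedge Δ=-1.5851, bond B=301.8378.
  t=2,j=2: stock 192.0800 → up 268.9120 (V=164.3800), down 176.7136 (V=60.9600). Price 93.9878; hedge Δ=1.1217, bond B=-121.4705.
  t=1,j=0: stock 90.1600 → up 126.2240 (V=101.7544), down 82.9472 (V=63.1101). Price 70.8115; hedge Δ=0.8930, bond B=-9.6976.
  t=1,j=1: stock 137.2000 → up 192.0800 (V=93.9878), down 126.2240 (V=101.7544). Price 87.0412; hedge Δ=-0.1179, bond B=103.2216.
  t=0,j=0: stock 98.0000 → up 137.2000 (V=87.0412), down 90.1600 (V=70.8115). Price 68.9487; hedge Δ=0.3450, bond B=35.1368.
Each (Δ,B) replicates both successor values, so the strategy is self-financing and V0 is arbitrage-free.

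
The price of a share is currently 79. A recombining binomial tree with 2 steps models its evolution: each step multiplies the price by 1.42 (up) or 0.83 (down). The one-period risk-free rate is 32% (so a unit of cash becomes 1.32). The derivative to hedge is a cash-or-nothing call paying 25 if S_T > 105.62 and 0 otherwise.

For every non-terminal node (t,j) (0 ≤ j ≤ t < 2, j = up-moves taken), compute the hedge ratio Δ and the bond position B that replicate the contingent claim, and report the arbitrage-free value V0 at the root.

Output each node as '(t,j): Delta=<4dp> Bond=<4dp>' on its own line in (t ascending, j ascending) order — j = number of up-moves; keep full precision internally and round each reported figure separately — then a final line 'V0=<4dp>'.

Since d<R<u, set p* = (R−d)/(u−d) = 0.8305; price each node as the discounted p*-expectation of its children.
Payoff layer (t=2): V(2,0)=0.0000, V(2,1)=0.0000, V(2,2)=25.0000
  t=1,j=0: stock 65.5700 → up 93.1094 (V=0.0000), down 54.4231 (V=0.0000). Price 0.0000; hedge Δ=0.0000, bond B=0.0000.
  t=1,j=1: stock 112.1800 → up 159.2956 (V=25.0000), down 93.1094 (V=0.0000). Price 15.7293; hedge Δ=0.3777, bond B=-26.6436.
  t=0,j=0: stock 79.0000 → up 112.1800 (V=15.7293), down 65.5700 (V=0.0000). Price 9.8965; hedge Δ=0.3375, bond B=-16.7634.
Root portfolio cost Δ·79+B reproduces V0=9.8965.

(0,0): Delta=0.3375 Bond=-16.7634
(1,0): Delta=0.0000 Bond=0.0000
(1,1): Delta=0.3777 Bond=-26.6436
V0=9.8965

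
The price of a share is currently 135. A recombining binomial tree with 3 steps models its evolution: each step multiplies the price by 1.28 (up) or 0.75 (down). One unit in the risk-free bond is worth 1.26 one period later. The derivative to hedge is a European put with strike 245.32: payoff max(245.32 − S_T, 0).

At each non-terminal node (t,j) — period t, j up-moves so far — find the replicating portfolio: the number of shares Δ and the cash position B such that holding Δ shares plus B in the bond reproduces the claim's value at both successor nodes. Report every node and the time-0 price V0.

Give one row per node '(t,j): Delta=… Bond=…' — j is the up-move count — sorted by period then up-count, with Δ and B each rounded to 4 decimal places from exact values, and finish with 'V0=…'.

(0,0): Delta=-0.6919 Bond=97.8797
(1,0): Delta=-1.0000 Bond=154.5225
(1,1): Delta=-0.6848 Bond=122.1051
(2,0): Delta=-1.0000 Bond=194.6984
(2,1): Delta=-1.0000 Bond=194.6984
(2,2): Delta=-0.6776 Bond=152.2506
V0=4.4719

Risk-neutral probability p* = (R−d)/(u−d) = (1.26−0.75)/(1.28−0.75) = 0.9623.
Terminal payoffs: V(3,0)=188.3669, V(3,1)=148.1200, V(3,2)=79.4320, V(3,3)=0.0000
  t=2,j=0: stock 75.9375 → up 97.2000 (V=148.1200), down 56.9531 (V=188.3669). Price 118.7609; hedge Δ=-1.0000, bond B=194.6984.
  t=2,j=1: stock 129.6000 → up 165.8880 (V=79.4320), down 97.2000 (V=148.1200). Price 65.0984; hedge Δ=-1.0000, bond B=194.6984.
  t=2,j=2: stock 221.1840 → up 283.1155 (V=0.0000), down 165.8880 (V=79.4320). Price 2.3789; hedge Δ=-0.6776, bond B=152.2506.
  t=1,j=0: stock 101.2500 → up 129.6000 (V=65.0984), down 75.9375 (V=118.7609). Price 53.2725; hedge Δ=-1.0000, bond B=154.5225.
  t=1,j=1: stock 172.8000 → up 221.1840 (V=2.3789), down 129.6000 (V=65.0984). Price 3.7664; hedge Δ=-0.6848, bond B=122.1051.
  t=0,j=0: stock 135.0000 → up 172.8000 (V=3.7664), down 101.2500 (V=53.2725). Price 4.4719; hedge Δ=-0.6919, bond B=97.8797.
The time-0 hedge costs 4.4719, which is the no-arbitrage price.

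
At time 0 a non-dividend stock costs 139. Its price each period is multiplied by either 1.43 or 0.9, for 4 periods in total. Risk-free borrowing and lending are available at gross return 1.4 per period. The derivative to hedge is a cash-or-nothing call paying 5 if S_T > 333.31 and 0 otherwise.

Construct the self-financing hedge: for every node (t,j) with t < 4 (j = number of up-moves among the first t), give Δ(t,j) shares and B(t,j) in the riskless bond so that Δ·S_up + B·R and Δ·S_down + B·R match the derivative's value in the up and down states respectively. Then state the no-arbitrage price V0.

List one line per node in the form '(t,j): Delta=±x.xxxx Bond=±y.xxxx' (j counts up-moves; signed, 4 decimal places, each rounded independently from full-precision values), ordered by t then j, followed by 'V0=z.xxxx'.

No-arbitrage ⇒ martingale measure with p* = (R−d)/(u−d) = 0.9434.
Terminal payoffs: V(4,0)=0.0000, V(4,1)=0.0000, V(4,2)=0.0000, V(4,3)=5.0000, V(4,4)=5.0000
  t=3,j=0: stock 101.3310 → up 144.9033 (V=0.0000), down 91.1979 (V=0.0000). Price 0.0000; hedge Δ=0.0000, bond B=0.0000.
  t=3,j=1: stock 161.0037 → up 230.2353 (V=0.0000), down 144.9033 (V=0.0000). Price 0.0000; hedge Δ=0.0000, bond B=0.0000.
  t=3,j=2: stock 255.8170 → up 365.8183 (V=5.0000), down 230.2353 (V=0.0000). Price 3.3693; hedge Δ=0.0369, bond B=-6.0647.
  t=3,j=3: stock 406.4648 → up 581.2446 (V=5.0000), down 365.8183 (V=5.0000). Price 3.5714; hedge Δ=0.0000, bond B=3.5714.
  t=2,j=0: stock 112.5900 → up 161.0037 (V=0.0000), down 101.3310 (V=0.0000). Price 0.0000; hedge Δ=0.0000, bond B=0.0000.
  t=2,j=1: stock 178.8930 → up 255.8170 (V=3.3693), down 161.0037 (V=0.0000). Price 2.2704; hedge Δ=0.0355, bond B=-4.0867.
  t=2,j=2: stock 284.2411 → up 406.4648 (V=3.5714), down 255.8170 (V=3.3693). Price 2.5428; hedge Δ=0.0013, bond B=2.1614.
  t=1,j=0: stock 125.1000 → up 178.8930 (V=2.2704), down 112.5900 (V=0.0000). Price 1.5299; hedge Δ=0.0342, bond B=-2.7539.
  t=1,j=1: stock 198.7700 → up 284.2411 (V=2.5428), down 178.8930 (V=2.2704). Price 1.8053; hedge Δ=0.0026, bond B=1.2913.
  t=0,j=0: stock 139.0000 → up 198.7700 (V=1.8053), down 125.1000 (V=1.5299). Price 1.2784; hedge Δ=0.0037, bond B=0.7588.
Each (Δ,B) replicates both successor values, so the strategy is self-financing and V0 is arbitrage-free.

(0,0): Delta=0.0037 Bond=0.7588
(1,0): Delta=0.0342 Bond=-2.7539
(1,1): Delta=0.0026 Bond=1.2913
(2,0): Delta=0.0000 Bond=0.0000
(2,1): Delta=0.0355 Bond=-4.0867
(2,2): Delta=0.0013 Bond=2.1614
(3,0): Delta=0.0000 Bond=0.0000
(3,1): Delta=0.0000 Bond=0.0000
(3,2): Delta=0.0369 Bond=-6.0647
(3,3): Delta=0.0000 Bond=3.5714
V0=1.2784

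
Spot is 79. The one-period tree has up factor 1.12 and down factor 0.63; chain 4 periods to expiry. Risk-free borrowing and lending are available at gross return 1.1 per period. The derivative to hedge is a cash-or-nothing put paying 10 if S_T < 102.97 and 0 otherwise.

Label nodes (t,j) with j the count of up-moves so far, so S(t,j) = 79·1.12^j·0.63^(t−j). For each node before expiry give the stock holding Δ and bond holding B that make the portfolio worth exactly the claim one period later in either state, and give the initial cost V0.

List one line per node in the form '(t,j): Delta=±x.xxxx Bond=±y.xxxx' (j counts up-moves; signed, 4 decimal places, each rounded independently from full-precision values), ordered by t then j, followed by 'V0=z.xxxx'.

(0,0): Delta=-0.1713 Bond=14.5797
(1,0): Delta=0.0000 Bond=7.5131
(1,1): Delta=-0.1754 Bond=16.4005
(2,0): Delta=0.0000 Bond=8.2645
(2,1): Delta=0.0000 Bond=8.2645
(2,2): Delta=-0.1796 Bond=18.4565
(3,0): Delta=0.0000 Bond=9.0909
(3,1): Delta=0.0000 Bond=9.0909
(3,2): Delta=0.0000 Bond=9.0909
(3,3): Delta=-0.1839 Bond=20.7792
V0=1.0487

Risk-neutral probability p* = (R−d)/(u−d) = (1.1−0.63)/(1.12−0.63) = 0.9592.
Terminal payoffs: V(4,0)=10.0000, V(4,1)=10.0000, V(4,2)=10.0000, V(4,3)=10.0000, V(4,4)=0.0000
(3,0): S=19.7537. Δ = (V_up−V_dn)/(S_up−S_dn) = (10.0000−10.0000)/(22.1242−12.4448) = 0.0000. V = [p*·10.0000 + (1−p*)·10.0000]/1.1 = 9.0909. B = V − Δ·S = 9.0909.
(3,1): S=35.1177. Δ = (V_up−V_dn)/(S_up−S_dn) = (10.0000−10.0000)/(39.3318−22.1242) = 0.0000. V = [p*·10.0000 + (1−p*)·10.0000]/1.1 = 9.0909. B = V − Δ·S = 9.0909.
(3,2): S=62.4315. Δ = (V_up−V_dn)/(S_up−S_dn) = (10.0000−10.0000)/(69.9233−39.3318) = 0.0000. V = [p*·10.0000 + (1−p*)·10.0000]/1.1 = 9.0909. B = V − Δ·S = 9.0909.
(3,3): S=110.9893. Δ = (V_up−V_dn)/(S_up−S_dn) = (0.0000−10.0000)/(124.3080−69.9233) = -0.1839. V = [p*·0.0000 + (1−p*)·10.0000]/1.1 = 0.3711. B = V − Δ·S = 20.7792.
(2,0): S=31.3551. Δ = (V_up−V_dn)/(S_up−S_dn) = (9.0909−9.0909)/(35.1177−19.7537) = 0.0000. V = [p*·9.0909 + (1−p*)·9.0909]/1.1 = 8.2645. B = V − Δ·S = 8.2645.
(2,1): S=55.7424. Δ = (V_up−V_dn)/(S_up−S_dn) = (9.0909−9.0909)/(62.4315−35.1177) = 0.0000. V = [p*·9.0909 + (1−p*)·9.0909]/1.1 = 8.2645. B = V − Δ·S = 8.2645.
(2,2): S=99.0976. Δ = (V_up−V_dn)/(S_up−S_dn) = (0.3711−9.0909)/(110.9893−62.4315) = -0.1796. V = [p*·0.3711 + (1−p*)·9.0909]/1.1 = 0.6609. B = V − Δ·S = 18.4565.
(1,0): S=49.7700. Δ = (V_up−V_dn)/(S_up−S_dn) = (8.2645−8.2645)/(55.7424−31.3551) = 0.0000. V = [p*·8.2645 + (1−p*)·8.2645]/1.1 = 7.5131. B = V − Δ·S = 7.5131.
(1,1): S=88.4800. Δ = (V_up−V_dn)/(S_up−S_dn) = (0.6609−8.2645)/(99.0976−55.7424) = -0.1754. V = [p*·0.6609 + (1−p*)·8.2645]/1.1 = 0.8829. B = V − Δ·S = 16.4005.
(0,0): S=79.0000. Δ = (V_up−V_dn)/(S_up−S_dn) = (0.8829−7.5131)/(88.4800−49.7700) = -0.1713. V = [p*·0.8829 + (1−p*)·7.5131]/1.1 = 1.0487. B = V − Δ·S = 14.5797.
Each (Δ,B) replicates both successor values, so the strategy is self-financing and V0 is arbitrage-free.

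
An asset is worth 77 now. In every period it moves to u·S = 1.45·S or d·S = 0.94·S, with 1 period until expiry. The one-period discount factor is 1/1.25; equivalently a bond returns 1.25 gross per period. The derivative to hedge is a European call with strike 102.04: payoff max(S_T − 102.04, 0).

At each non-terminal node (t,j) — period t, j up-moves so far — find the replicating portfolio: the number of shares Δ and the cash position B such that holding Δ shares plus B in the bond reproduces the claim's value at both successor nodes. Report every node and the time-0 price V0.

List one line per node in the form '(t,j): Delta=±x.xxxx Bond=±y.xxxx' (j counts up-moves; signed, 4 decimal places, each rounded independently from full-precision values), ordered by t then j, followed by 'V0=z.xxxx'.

No-arbitrage ⇒ martingale measure with p* = (R−d)/(u−d) = 0.6078.
At expiry t=1: V(1,0)=0.0000, V(1,1)=9.6100
Node (0,0) S=77.0000: V=(p*·9.6100+(1−p*)·0.0000)/1.25=4.6731; Δ=(9.6100−0.0000)/(111.6500−72.3800)=0.2447; B=V−Δ·S=-14.1700
Each (Δ,B) replicates both successor values, so the strategy is self-financing and V0 is arbitrage-free.

(0,0): Delta=0.2447 Bond=-14.1700
V0=4.6731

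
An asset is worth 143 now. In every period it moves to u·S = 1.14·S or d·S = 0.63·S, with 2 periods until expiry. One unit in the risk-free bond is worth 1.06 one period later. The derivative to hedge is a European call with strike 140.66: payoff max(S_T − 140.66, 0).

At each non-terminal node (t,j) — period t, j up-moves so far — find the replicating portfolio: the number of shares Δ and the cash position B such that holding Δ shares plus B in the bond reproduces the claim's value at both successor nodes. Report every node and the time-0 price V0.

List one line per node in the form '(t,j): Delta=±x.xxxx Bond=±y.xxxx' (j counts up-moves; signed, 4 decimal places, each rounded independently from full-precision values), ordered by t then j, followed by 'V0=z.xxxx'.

(0,0): Delta=0.4928 Bond=-41.8823
(1,0): Delta=0.0000 Bond=0.0000
(1,1): Delta=0.5435 Bond=-52.6548
V0=28.5863

The replicating-portfolio and risk-neutral prices coincide; use p* = (1.06−0.63)/(1.14−0.63) = 0.8431 for the latter.
At expiry t=2: V(2,0)=0.0000, V(2,1)=0.0000, V(2,2)=45.1828
(1,0): S=90.0900. Δ = (V_up−V_dn)/(S_up−S_dn) = (0.0000−0.0000)/(102.7026−56.7567) = 0.0000. V = [p*·0.0000 + (1−p*)·0.0000]/1.06 = 0.0000. B = V − Δ·S = 0.0000.
(1,1): S=163.0200. Δ = (V_up−V_dn)/(S_up−S_dn) = (45.1828−0.0000)/(185.8428−102.7026) = 0.5435. V = [p*·45.1828 + (1−p*)·0.0000]/1.06 = 35.9390. B = V − Δ·S = -52.6548.
(0,0): S=143.0000. Δ = (V_up−V_dn)/(S_up−S_dn) = (35.9390−0.0000)/(163.0200−90.0900) = 0.4928. V = [p*·35.9390 + (1−p*)·0.0000]/1.06 = 28.5863. B = V − Δ·S = -41.8823.
The time-0 hedge costs 28.5863, which is the no-arbitrage price.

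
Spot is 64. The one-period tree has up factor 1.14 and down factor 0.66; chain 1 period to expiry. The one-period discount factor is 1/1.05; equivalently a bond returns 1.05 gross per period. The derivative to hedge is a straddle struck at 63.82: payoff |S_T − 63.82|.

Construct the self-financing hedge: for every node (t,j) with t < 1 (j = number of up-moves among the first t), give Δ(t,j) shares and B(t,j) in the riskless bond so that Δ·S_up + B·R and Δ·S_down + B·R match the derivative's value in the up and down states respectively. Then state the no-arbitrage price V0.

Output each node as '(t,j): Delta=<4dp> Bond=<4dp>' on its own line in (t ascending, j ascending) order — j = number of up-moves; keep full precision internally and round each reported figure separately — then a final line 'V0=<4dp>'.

(0,0): Delta=-0.4049 Bond=36.8429
V0=10.9262

No-arbitrage ⇒ martingale measure with p* = (R−d)/(u−d) = 0.8125.
Terminal values V(1,·): V(1,0)=21.5800, V(1,1)=9.1400
(0,0): S=64.0000. Δ = (V_up−V_dn)/(S_up−S_dn) = (9.1400−21.5800)/(72.9600−42.2400) = -0.4049. V = [p*·9.1400 + (1−p*)·21.5800]/1.05 = 10.9262. B = V − Δ·S = 36.8429.
Self-financing check: at every node Δ·S+B equals the discounted successor values.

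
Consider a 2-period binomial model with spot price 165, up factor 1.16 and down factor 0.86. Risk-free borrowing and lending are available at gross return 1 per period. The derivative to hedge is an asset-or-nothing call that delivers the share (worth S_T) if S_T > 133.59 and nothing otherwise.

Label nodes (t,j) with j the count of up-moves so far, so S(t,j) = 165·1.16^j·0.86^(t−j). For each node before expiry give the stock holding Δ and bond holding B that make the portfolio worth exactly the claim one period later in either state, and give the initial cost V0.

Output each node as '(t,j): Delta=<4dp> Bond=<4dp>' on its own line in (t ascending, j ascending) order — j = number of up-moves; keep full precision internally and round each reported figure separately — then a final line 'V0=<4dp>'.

(0,0): Delta=2.3148 Bond=-251.6612
(1,0): Delta=3.8667 Bond=-471.8648
(1,1): Delta=1.0000 Bond=0.0000
V0=130.2881

No-arbitrage ⇒ martingale measure with p* = (R−d)/(u−d) = 0.4667.
Terminal values V(2,·): V(2,0)=0.0000, V(2,1)=164.6040, V(2,2)=222.0240
  t=1,j=0: stock 141.9000 → up 164.6040 (V=164.6040), down 122.0340 (V=0.0000). Price 76.8152; hedge Δ=3.8667, bond B=-471.8648.
  t=1,j=1: stock 191.4000 → up 222.0240 (V=222.0240), down 164.6040 (V=164.6040). Price 191.4000; hedge Δ=1.0000, bond B=0.0000.
  t=0,j=0: stock 165.0000 → up 191.4000 (V=191.4000), down 141.9000 (V=76.8152). Price 130.2881; hedge Δ=2.3148, bond B=-251.6612.
Self-financing check: at every node Δ·S+B equals the discounted successor values.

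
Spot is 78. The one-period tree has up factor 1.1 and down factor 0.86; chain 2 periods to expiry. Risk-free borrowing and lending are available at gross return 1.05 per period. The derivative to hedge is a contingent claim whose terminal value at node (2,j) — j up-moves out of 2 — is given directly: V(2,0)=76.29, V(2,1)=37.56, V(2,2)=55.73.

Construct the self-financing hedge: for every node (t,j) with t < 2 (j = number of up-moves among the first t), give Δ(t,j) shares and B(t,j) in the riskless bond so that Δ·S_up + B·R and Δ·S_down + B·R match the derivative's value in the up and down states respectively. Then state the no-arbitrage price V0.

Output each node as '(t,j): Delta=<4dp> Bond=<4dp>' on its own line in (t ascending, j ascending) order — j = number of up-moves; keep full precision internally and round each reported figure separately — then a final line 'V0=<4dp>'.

(0,0): Delta=0.3213 Bond=20.8590
(1,0): Delta=-2.4057 Bond=204.8310
(1,1): Delta=0.8824 Bond=-26.2373
V0=45.9218

The replicating-portfolio and risk-neutral prices coincide; use p* = (1.05−0.86)/(1.1−0.86) = 0.7917 for the latter.
Payoff layer (t=2): V(2,0)=76.2900, V(2,1)=37.5600, V(2,2)=55.7300
Node (1,0) S=67.0800: V=(p*·37.5600+(1−p*)·76.2900)/1.05=43.4560; Δ=(37.5600−76.2900)/(73.7880−57.6888)=-2.4057; B=V−Δ·S=204.8310
Node (1,1) S=85.8000: V=(p*·55.7300+(1−p*)·37.5600)/1.05=49.4710; Δ=(55.7300−37.5600)/(94.3800−73.7880)=0.8824; B=V−Δ·S=-26.2373
Node (0,0) S=78.0000: V=(p*·49.4710+(1−p*)·43.4560)/1.05=45.9218; Δ=(49.4710−43.4560)/(85.8000−67.0800)=0.3213; B=V−Δ·S=20.8590
Root portfolio cost Δ·78+B reproduces V0=45.9218.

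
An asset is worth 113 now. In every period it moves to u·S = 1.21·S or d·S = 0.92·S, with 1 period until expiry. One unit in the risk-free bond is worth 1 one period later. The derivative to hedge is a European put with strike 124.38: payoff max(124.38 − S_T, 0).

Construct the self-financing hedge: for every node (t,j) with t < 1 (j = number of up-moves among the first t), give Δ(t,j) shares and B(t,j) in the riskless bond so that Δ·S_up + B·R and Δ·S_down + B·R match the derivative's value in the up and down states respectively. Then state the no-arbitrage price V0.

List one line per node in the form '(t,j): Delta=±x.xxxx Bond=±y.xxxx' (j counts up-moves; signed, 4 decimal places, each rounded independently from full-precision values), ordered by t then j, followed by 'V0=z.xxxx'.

The replicating-portfolio and risk-neutral prices coincide; use p* = (1−0.92)/(1.21−0.92) = 0.2759 for the latter.
Payoff layer (t=1): V(1,0)=20.4200, V(1,1)=0.0000
  t=0,j=0: stock 113.0000 → up 136.7300 (V=0.0000), down 103.9600 (V=20.4200). Price 14.7869; hedge Δ=-0.6231, bond B=85.2007.
Root portfolio cost Δ·113+B reproduces V0=14.7869.

(0,0): Delta=-0.6231 Bond=85.2007
V0=14.7869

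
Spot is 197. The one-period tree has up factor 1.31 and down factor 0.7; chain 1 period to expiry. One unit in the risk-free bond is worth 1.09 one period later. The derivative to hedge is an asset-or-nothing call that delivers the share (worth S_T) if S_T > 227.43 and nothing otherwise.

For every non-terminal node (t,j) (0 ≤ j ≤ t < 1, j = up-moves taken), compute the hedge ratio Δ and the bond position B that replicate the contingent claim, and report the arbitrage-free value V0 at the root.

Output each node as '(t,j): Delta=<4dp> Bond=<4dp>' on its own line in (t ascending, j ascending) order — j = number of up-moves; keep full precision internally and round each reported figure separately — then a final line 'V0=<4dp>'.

(0,0): Delta=2.1475 Bond=-271.6935
V0=151.3721

Under the risk-neutral measure, an up-move has probability p* = (R−d)/(u−d) = 0.6393 and values discount at R = 1.09.
Terminal values V(1,·): V(1,0)=0.0000, V(1,1)=258.0700
Node (0,0) S=197.0000: V=(p*·258.0700+(1−p*)·0.0000)/1.09=151.3721; Δ=(258.0700−0.0000)/(258.0700−137.9000)=2.1475; B=V−Δ·S=-271.6935
The time-0 hedge costs 151.3721, which is the no-arbitrage price.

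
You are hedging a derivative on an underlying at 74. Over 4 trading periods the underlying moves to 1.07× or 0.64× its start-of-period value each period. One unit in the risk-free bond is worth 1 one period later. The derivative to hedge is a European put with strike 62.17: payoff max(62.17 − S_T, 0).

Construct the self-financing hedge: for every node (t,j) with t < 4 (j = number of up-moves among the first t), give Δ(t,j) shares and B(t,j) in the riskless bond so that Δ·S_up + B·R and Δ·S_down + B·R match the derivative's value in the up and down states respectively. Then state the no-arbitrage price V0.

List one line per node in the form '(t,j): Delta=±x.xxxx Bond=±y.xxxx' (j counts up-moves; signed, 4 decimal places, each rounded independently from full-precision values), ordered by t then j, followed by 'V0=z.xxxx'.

No-arbitrage ⇒ martingale measure with p* = (R−d)/(u−d) = 0.8372.
At expiry t=4: V(4,0)=49.7549, V(4,1)=41.4134, V(4,2)=27.4676, V(4,3)=4.1520, V(4,4)=0.0000
(3,0): S=19.3987. Δ = (V_up−V_dn)/(S_up−S_dn) = (41.4134−49.7549)/(20.7566−12.4151) = -1.0000. V = [p*·41.4134 + (1−p*)·49.7549]/1 = 42.7713. B = V − Δ·S = 62.1700.
(3,1): S=32.4321. Δ = (V_up−V_dn)/(S_up−S_dn) = (27.4676−41.4134)/(34.7024−20.7566) = -1.0000. V = [p*·27.4676 + (1−p*)·41.4134]/1 = 29.7379. B = V − Δ·S = 62.1700.
(3,2): S=54.2225. Δ = (V_up−V_dn)/(S_up−S_dn) = (4.1520−27.4676)/(58.0180−34.7024) = -1.0000. V = [p*·4.1520 + (1−p*)·27.4676]/1 = 7.9475. B = V − Δ·S = 62.1700.
(3,3): S=90.6532. Δ = (V_up−V_dn)/(S_up−S_dn) = (0.0000−4.1520)/(96.9989−58.0180) = -0.1065. V = [p*·0.0000 + (1−p*)·4.1520]/1 = 0.6759. B = V − Δ·S = 10.3316.
(2,0): S=30.3104. Δ = (V_up−V_dn)/(S_up−S_dn) = (29.7379−42.7713)/(32.4321−19.3987) = -1.0000. V = [p*·29.7379 + (1−p*)·42.7713]/1 = 31.8596. B = V − Δ·S = 62.1700.
(2,1): S=50.6752. Δ = (V_up−V_dn)/(S_up−S_dn) = (7.9475−29.7379)/(54.2225−32.4321) = -1.0000. V = [p*·7.9475 + (1−p*)·29.7379]/1 = 11.4948. B = V − Δ·S = 62.1700.
(2,2): S=84.7226. Δ = (V_up−V_dn)/(S_up−S_dn) = (0.6759−7.9475)/(90.6532−54.2225) = -0.1996. V = [p*·0.6759 + (1−p*)·7.9475]/1 = 1.8597. B = V − Δ·S = 18.7704.
(1,0): S=47.3600. Δ = (V_up−V_dn)/(S_up−S_dn) = (11.4948−31.8596)/(50.6752−30.3104) = -1.0000. V = [p*·11.4948 + (1−p*)·31.8596]/1 = 14.8100. B = V − Δ·S = 62.1700.
(1,1): S=79.1800. Δ = (V_up−V_dn)/(S_up−S_dn) = (1.8597−11.4948)/(84.7226−50.6752) = -0.2830. V = [p*·1.8597 + (1−p*)·11.4948]/1 = 3.4282. B = V − Δ·S = 25.8355.
(0,0): S=74.0000. Δ = (V_up−V_dn)/(S_up−S_dn) = (3.4282−14.8100)/(79.1800−47.3600) = -0.3577. V = [p*·3.4282 + (1−p*)·14.8100]/1 = 5.2810. B = V − Δ·S = 31.7504.
Each (Δ,B) replicates both successor values, so the strategy is self-financing and V0 is arbitrage-free.

(0,0): Delta=-0.3577 Bond=31.7504
(1,0): Delta=-1.0000 Bond=62.1700
(1,1): Delta=-0.2830 Bond=25.8355
(2,0): Delta=-1.0000 Bond=62.1700
(2,1): Delta=-1.0000 Bond=62.1700
(2,2): Delta=-0.1996 Bond=18.7704
(3,0): Delta=-1.0000 Bond=62.1700
(3,1): Delta=-1.0000 Bond=62.1700
(3,2): Delta=-1.0000 Bond=62.1700
(3,3): Delta=-0.1065 Bond=10.3316
V0=5.2810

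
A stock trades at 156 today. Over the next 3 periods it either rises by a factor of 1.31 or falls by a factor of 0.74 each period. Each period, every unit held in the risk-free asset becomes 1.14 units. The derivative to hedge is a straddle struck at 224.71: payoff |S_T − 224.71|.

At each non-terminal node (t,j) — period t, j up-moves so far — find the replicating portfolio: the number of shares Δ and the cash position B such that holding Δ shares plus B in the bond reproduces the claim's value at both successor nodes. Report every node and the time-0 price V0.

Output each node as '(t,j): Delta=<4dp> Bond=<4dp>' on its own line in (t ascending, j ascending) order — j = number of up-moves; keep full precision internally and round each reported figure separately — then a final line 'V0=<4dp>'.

(0,0): Delta=0.0738 Bond=42.9336
(1,0): Delta=-1.0000 Bond=172.9070
(1,1): Delta=0.3316 Bond=-3.7398
(2,0): Delta=-1.0000 Bond=197.1140
(2,1): Delta=-1.0000 Bond=197.1140
(2,2): Delta=0.6513 Bond=-89.8488
V0=54.4508

Since d<R<u, set p* = (R−d)/(u−d) = 0.7018; price each node as the discounted p*-expectation of its children.
At expiry t=3: V(3,0)=161.4951, V(3,1)=112.8025, V(3,2)=26.6034, V(3,3)=125.9922
Node (2,0) S=85.4256: V=(p*·112.8025+(1−p*)·161.4951)/1.14=111.6884; Δ=(112.8025−161.4951)/(111.9075−63.2149)=-1.0000; B=V−Δ·S=197.1140
Node (2,1) S=151.2264: V=(p*·26.6034+(1−p*)·112.8025)/1.14=45.8876; Δ=(26.6034−112.8025)/(198.1066−111.9075)=-1.0000; B=V−Δ·S=197.1140
Node (2,2) S=267.7116: V=(p*·125.9922+(1−p*)·26.6034)/1.14=84.5175; Δ=(125.9922−26.6034)/(350.7022−198.1066)=0.6513; B=V−Δ·S=-89.8488
Node (1,0) S=115.4400: V=(p*·45.8876+(1−p*)·111.6884)/1.14=57.4670; Δ=(45.8876−111.6884)/(151.2264−85.4256)=-1.0000; B=V−Δ·S=172.9070
Node (1,1) S=204.3600: V=(p*·84.5175+(1−p*)·45.8876)/1.14=64.0318; Δ=(84.5175−45.8876)/(267.7116−151.2264)=0.3316; B=V−Δ·S=-3.7398
Node (0,0) S=156.0000: V=(p*·64.0318+(1−p*)·57.4670)/1.14=54.4508; Δ=(64.0318−57.4670)/(204.3600−115.4400)=0.0738; B=V−Δ·S=42.9336
Each (Δ,B) replicates both successor values, so the strategy is self-financing and V0 is arbitrage-free.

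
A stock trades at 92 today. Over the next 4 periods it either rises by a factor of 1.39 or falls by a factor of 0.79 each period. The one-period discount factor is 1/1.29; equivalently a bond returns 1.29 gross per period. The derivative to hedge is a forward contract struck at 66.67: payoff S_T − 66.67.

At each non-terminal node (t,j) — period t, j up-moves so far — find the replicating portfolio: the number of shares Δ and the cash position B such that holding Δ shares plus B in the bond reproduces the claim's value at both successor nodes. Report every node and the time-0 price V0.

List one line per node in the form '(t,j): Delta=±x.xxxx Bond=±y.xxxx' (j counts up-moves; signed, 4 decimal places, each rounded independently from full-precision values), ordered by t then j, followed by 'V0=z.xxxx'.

Since d<R<u, set p* = (R−d)/(u−d) = 0.8333; price each node as the discounted p*-expectation of its children.
Terminal payoffs: V(4,0)=-30.8359, V(4,1)=-3.6202, V(4,2)=44.2658, V(4,3)=128.5208, V(4,4)=276.7670
(3,0): S=45.3596. Δ = (V_up−V_dn)/(S_up−S_dn) = (-3.6202−-30.8359)/(63.0498−35.8341) = 1.0000. V = [p*·-3.6202 + (1−p*)·-30.8359]/1.29 = -6.3226. B = V − Δ·S = -51.6822.
(3,1): S=79.8099. Δ = (V_up−V_dn)/(S_up−S_dn) = (44.2658−-3.6202)/(110.9358−63.0498) = 1.0000. V = [p*·44.2658 + (1−p*)·-3.6202]/1.29 = 28.1277. B = V − Δ·S = -51.6822.
(3,2): S=140.4250. Δ = (V_up−V_dn)/(S_up−S_dn) = (128.5208−44.2658)/(195.1908−110.9358) = 1.0000. V = [p*·128.5208 + (1−p*)·44.2658]/1.29 = 88.7429. B = V − Δ·S = -51.6822.
(3,3): S=247.0769. Δ = (V_up−V_dn)/(S_up−S_dn) = (276.7670−128.5208)/(343.4370−195.1908) = 1.0000. V = [p*·276.7670 + (1−p*)·128.5208]/1.29 = 195.3948. B = V − Δ·S = -51.6822.
(2,0): S=57.4172. Δ = (V_up−V_dn)/(S_up−S_dn) = (28.1277−-6.3226)/(79.8099−45.3596) = 1.0000. V = [p*·28.1277 + (1−p*)·-6.3226]/1.29 = 17.3535. B = V − Δ·S = -40.0637.
(2,1): S=101.0252. Δ = (V_up−V_dn)/(S_up−S_dn) = (88.7429−28.1277)/(140.4250−79.8099) = 1.0000. V = [p*·88.7429 + (1−p*)·28.1277]/1.29 = 60.9615. B = V − Δ·S = -40.0637.
(2,2): S=177.7532. Δ = (V_up−V_dn)/(S_up−S_dn) = (195.3948−88.7429)/(247.0769−140.4250) = 1.0000. V = [p*·195.3948 + (1−p*)·88.7429]/1.29 = 137.6895. B = V − Δ·S = -40.0637.
(1,0): S=72.6800. Δ = (V_up−V_dn)/(S_up−S_dn) = (60.9615−17.3535)/(101.0252−57.4172) = 1.0000. V = [p*·60.9615 + (1−p*)·17.3535]/1.29 = 41.6229. B = V − Δ·S = -31.0571.
(1,1): S=127.8800. Δ = (V_up−V_dn)/(S_up−S_dn) = (137.6895−60.9615)/(177.7532−101.0252) = 1.0000. V = [p*·137.6895 + (1−p*)·60.9615]/1.29 = 96.8229. B = V − Δ·S = -31.0571.
(0,0): S=92.0000. Δ = (V_up−V_dn)/(S_up−S_dn) = (96.8229−41.6229)/(127.8800−72.6800) = 1.0000. V = [p*·96.8229 + (1−p*)·41.6229]/1.29 = 67.9247. B = V − Δ·S = -24.0753.
Self-financing check: at every node Δ·S+B equals the discounted successor values.

(0,0): Delta=1.0000 Bond=-24.0753
(1,0): Delta=1.0000 Bond=-31.0571
(1,1): Delta=1.0000 Bond=-31.0571
(2,0): Delta=1.0000 Bond=-40.0637
(2,1): Delta=1.0000 Bond=-40.0637
(2,2): Delta=1.0000 Bond=-40.0637
(3,0): Delta=1.0000 Bond=-51.6822
(3,1): Delta=1.0000 Bond=-51.6822
(3,2): Delta=1.0000 Bond=-51.6822
(3,3): Delta=1.0000 Bond=-51.6822
V0=67.9247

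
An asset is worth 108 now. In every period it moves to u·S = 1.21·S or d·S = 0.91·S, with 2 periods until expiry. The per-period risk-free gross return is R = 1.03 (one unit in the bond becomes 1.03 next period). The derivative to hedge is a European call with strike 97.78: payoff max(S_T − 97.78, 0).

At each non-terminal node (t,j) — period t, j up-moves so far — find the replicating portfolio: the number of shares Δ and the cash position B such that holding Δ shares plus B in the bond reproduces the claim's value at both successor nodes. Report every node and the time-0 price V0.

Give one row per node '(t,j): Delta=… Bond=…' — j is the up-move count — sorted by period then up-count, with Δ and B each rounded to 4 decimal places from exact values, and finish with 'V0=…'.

(0,0): Delta=0.8500 Bond=-73.1309
(1,0): Delta=0.7170 Bond=-62.2534
(1,1): Delta=1.0000 Bond=-94.9320
V0=18.6648

Risk-neutral probability p* = (R−d)/(u−d) = (1.03−0.91)/(1.21−0.91) = 0.4000.
Terminal payoffs: V(2,0)=0.0000, V(2,1)=21.1388, V(2,2)=60.3428
  t=1,j=0: stock 98.2800 → up 118.9188 (V=21.1388), down 89.4348 (V=0.0000). Price 8.2092; hedge Δ=0.7170, bond B=-62.2534.
  t=1,j=1: stock 130.6800 → up 158.1228 (V=60.3428), down 118.9188 (V=21.1388). Price 35.7480; hedge Δ=1.0000, bond B=-94.9320.
  t=0,j=0: stock 108.0000 → up 130.6800 (V=35.7480), down 98.2800 (V=8.2092). Price 18.6648; hedge Δ=0.8500, bond B=-73.1309.
Each (Δ,B) replicates both successor values, so the strategy is self-financing and V0 is arbitrage-free.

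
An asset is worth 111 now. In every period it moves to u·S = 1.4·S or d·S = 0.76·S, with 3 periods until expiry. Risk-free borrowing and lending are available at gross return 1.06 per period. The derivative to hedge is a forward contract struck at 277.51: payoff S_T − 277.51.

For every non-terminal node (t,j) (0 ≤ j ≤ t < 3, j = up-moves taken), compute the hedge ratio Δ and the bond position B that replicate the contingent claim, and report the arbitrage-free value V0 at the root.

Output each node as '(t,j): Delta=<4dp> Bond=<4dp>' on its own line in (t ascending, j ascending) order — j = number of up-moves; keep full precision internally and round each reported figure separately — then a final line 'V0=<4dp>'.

Since d<R<u, set p* = (R−d)/(u−d) = 0.4688; price each node as the discounted p*-expectation of its children.
Terminal values V(3,·): V(3,0)=-228.7837, V(3,1)=-187.7510, V(3,2)=-112.1644, V(3,3)=27.0740
(2,0): S=64.1136. Δ = (V_up−V_dn)/(S_up−S_dn) = (-187.7510−-228.7837)/(89.7590−48.7263) = 1.0000. V = [p*·-187.7510 + (1−p*)·-228.7837]/1.06 = -197.6883. B = V − Δ·S = -261.8019.
(2,1): S=118.1040. Δ = (V_up−V_dn)/(S_up−S_dn) = (-112.1644−-187.7510)/(165.3456−89.7590) = 1.0000. V = [p*·-112.1644 + (1−p*)·-187.7510]/1.06 = -143.6979. B = V − Δ·S = -261.8019.
(2,2): S=217.5600. Δ = (V_up−V_dn)/(S_up−S_dn) = (27.0740−-112.1644)/(304.5840−165.3456) = 1.0000. V = [p*·27.0740 + (1−p*)·-112.1644]/1.06 = -44.2419. B = V − Δ·S = -261.8019.
(1,0): S=84.3600. Δ = (V_up−V_dn)/(S_up−S_dn) = (-143.6979−-197.6883)/(118.1040−64.1136) = 1.0000. V = [p*·-143.6979 + (1−p*)·-197.6883]/1.06 = -162.6229. B = V − Δ·S = -246.9829.
(1,1): S=155.4000. Δ = (V_up−V_dn)/(S_up−S_dn) = (-44.2419−-143.6979)/(217.5600−118.1040) = 1.0000. V = [p*·-44.2419 + (1−p*)·-143.6979]/1.06 = -91.5829. B = V − Δ·S = -246.9829.
(0,0): S=111.0000. Δ = (V_up−V_dn)/(S_up−S_dn) = (-91.5829−-162.6229)/(155.4000−84.3600) = 1.0000. V = [p*·-91.5829 + (1−p*)·-162.6229]/1.06 = -122.0027. B = V − Δ·S = -233.0027.
Root portfolio cost Δ·111+B reproduces V0=-122.0027.

(0,0): Delta=1.0000 Bond=-233.0027
(1,0): Delta=1.0000 Bond=-246.9829
(1,1): Delta=1.0000 Bond=-246.9829
(2,0): Delta=1.0000 Bond=-261.8019
(2,1): Delta=1.0000 Bond=-261.8019
(2,2): Delta=1.0000 Bond=-261.8019
V0=-122.0027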